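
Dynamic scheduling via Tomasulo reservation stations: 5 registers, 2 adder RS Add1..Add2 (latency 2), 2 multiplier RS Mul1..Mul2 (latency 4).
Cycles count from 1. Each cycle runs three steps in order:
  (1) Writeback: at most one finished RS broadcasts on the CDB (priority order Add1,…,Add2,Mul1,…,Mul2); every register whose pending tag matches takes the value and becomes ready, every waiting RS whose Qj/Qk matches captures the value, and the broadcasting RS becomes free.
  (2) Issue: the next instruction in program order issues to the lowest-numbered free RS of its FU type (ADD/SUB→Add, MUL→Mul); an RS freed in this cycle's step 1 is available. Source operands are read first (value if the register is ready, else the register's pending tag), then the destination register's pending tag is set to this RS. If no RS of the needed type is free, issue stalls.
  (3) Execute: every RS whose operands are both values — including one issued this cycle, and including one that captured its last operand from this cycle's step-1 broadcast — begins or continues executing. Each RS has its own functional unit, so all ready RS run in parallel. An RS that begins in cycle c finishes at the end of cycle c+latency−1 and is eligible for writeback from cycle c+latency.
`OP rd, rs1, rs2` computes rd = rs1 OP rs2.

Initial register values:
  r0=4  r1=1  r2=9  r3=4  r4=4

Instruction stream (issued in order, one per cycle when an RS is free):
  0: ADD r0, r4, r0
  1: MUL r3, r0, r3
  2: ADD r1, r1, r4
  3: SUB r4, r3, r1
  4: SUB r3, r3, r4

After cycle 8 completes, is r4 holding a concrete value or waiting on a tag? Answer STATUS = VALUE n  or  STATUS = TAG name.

c1: issue ADD r0<-Add1 | r0:Add1,r1:1,r2:9,r3:4,r4:4
c2: issue MUL r3<-Mul1 | r0:Add1,r1:1,r2:9,r3:Mul1,r4:4
c3: CDB Add1=8; issue ADD r1<-Add1 | r0:8,r1:Add1,r2:9,r3:Mul1,r4:4
c4: issue SUB r4<-Add2 | r0:8,r1:Add1,r2:9,r3:Mul1,r4:Add2
c5: CDB Add1=5; issue SUB r3<-Add1 | r0:8,r1:5,r2:9,r3:Add1,r4:Add2
c6: - | r0:8,r1:5,r2:9,r3:Add1,r4:Add2
c7: CDB Mul1=32 | r0:8,r1:5,r2:9,r3:Add1,r4:Add2
c8: - | r0:8,r1:5,r2:9,r3:Add1,r4:Add2

STATUS = TAG Add2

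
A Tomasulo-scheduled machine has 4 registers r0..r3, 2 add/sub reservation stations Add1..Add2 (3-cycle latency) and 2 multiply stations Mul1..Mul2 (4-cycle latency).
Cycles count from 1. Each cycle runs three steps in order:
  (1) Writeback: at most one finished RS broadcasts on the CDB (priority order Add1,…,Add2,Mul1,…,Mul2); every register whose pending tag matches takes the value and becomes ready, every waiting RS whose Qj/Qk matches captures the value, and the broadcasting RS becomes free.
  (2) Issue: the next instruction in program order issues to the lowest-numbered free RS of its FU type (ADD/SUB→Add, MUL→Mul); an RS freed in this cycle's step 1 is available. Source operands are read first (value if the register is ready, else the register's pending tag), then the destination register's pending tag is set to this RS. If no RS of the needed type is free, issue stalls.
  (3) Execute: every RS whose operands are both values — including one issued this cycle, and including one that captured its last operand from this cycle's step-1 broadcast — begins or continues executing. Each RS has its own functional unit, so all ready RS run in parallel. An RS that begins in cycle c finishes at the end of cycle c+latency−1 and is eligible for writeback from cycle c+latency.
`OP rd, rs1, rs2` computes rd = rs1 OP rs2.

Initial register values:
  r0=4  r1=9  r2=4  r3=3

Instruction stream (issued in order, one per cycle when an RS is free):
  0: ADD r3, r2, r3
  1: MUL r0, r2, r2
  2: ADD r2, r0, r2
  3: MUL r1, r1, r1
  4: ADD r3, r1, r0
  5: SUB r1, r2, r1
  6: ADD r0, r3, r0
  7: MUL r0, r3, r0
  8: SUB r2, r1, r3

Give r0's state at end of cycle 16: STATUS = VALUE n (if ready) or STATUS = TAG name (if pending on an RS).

STATUS = TAG Mul1

  c1: issue ADD r3<-Add1  regs: r0:4,r1:9,r2:4,r3:Add1
  c2: issue MUL r0<-Mul1  regs: r0:Mul1,r1:9,r2:4,r3:Add1
  c3: issue ADD r2<-Add2  regs: r0:Mul1,r1:9,r2:Add2,r3:Add1
  c4: CDB Add1=7; issue MUL r1<-Mul2  regs: r0:Mul1,r1:Mul2,r2:Add2,r3:7
  c5: issue ADD r3<-Add1  regs: r0:Mul1,r1:Mul2,r2:Add2,r3:Add1
  c6: CDB Mul1=16; stall  regs: r0:16,r1:Mul2,r2:Add2,r3:Add1
  c7: stall  regs: r0:16,r1:Mul2,r2:Add2,r3:Add1
  c8: CDB Mul2=81; stall  regs: r0:16,r1:81,r2:Add2,r3:Add1
  c9: CDB Add2=20; issue SUB r1<-Add2  regs: r0:16,r1:Add2,r2:20,r3:Add1
  c10: stall  regs: r0:16,r1:Add2,r2:20,r3:Add1
  c11: CDB Add1=97; issue ADD r0<-Add1  regs: r0:Add1,r1:Add2,r2:20,r3:97
  c12: CDB Add2=-61; issue MUL r0<-Mul1  regs: r0:Mul1,r1:-61,r2:20,r3:97
  c13: issue SUB r2<-Add2  regs: r0:Mul1,r1:-61,r2:Add2,r3:97
  c14: CDB Add1=113  regs: r0:Mul1,r1:-61,r2:Add2,r3:97
  c15: -  regs: r0:Mul1,r1:-61,r2:Add2,r3:97
  c16: CDB Add2=-158  regs: r0:Mul1,r1:-61,r2:-158,r3:97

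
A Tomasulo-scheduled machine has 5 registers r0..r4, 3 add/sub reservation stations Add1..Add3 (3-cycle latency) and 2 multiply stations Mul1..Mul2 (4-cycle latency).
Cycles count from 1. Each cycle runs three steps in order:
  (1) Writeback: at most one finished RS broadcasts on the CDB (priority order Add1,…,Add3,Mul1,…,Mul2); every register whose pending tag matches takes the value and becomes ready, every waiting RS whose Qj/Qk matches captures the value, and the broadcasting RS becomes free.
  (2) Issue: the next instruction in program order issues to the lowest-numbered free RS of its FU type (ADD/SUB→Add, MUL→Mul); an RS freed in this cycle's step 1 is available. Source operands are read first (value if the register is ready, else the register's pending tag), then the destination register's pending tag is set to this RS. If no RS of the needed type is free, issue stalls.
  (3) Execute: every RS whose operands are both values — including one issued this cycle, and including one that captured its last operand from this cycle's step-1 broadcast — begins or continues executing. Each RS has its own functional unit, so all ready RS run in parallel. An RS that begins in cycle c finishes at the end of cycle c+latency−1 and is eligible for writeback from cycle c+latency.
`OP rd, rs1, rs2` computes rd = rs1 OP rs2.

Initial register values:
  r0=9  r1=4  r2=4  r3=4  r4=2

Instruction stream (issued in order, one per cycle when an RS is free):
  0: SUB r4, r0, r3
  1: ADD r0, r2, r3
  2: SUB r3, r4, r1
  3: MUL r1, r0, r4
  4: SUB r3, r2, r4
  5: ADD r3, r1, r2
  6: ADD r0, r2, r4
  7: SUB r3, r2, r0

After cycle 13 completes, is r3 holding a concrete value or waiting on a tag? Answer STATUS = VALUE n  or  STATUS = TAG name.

STATUS = VALUE -5

cycle 1: issue SUB r4<-Add1 // r0:9,r1:4,r2:4,r3:4,r4:Add1
cycle 2: issue ADD r0<-Add2 // r0:Add2,r1:4,r2:4,r3:4,r4:Add1
cycle 3: issue SUB r3<-Add3 // r0:Add2,r1:4,r2:4,r3:Add3,r4:Add1
cycle 4: CDB Add1=5; issue MUL r1<-Mul1 // r0:Add2,r1:Mul1,r2:4,r3:Add3,r4:5
cycle 5: CDB Add2=8; issue SUB r3<-Add1 // r0:8,r1:Mul1,r2:4,r3:Add1,r4:5
cycle 6: issue ADD r3<-Add2 // r0:8,r1:Mul1,r2:4,r3:Add2,r4:5
cycle 7: CDB Add3=1; issue ADD r0<-Add3 // r0:Add3,r1:Mul1,r2:4,r3:Add2,r4:5
cycle 8: CDB Add1=-1; issue SUB r3<-Add1 // r0:Add3,r1:Mul1,r2:4,r3:Add1,r4:5
cycle 9: CDB Mul1=40 // r0:Add3,r1:40,r2:4,r3:Add1,r4:5
cycle 10: CDB Add3=9 // r0:9,r1:40,r2:4,r3:Add1,r4:5
cycle 11: - // r0:9,r1:40,r2:4,r3:Add1,r4:5
cycle 12: CDB Add2=44 // r0:9,r1:40,r2:4,r3:Add1,r4:5
cycle 13: CDB Add1=-5 // r0:9,r1:40,r2:4,r3:-5,r4:5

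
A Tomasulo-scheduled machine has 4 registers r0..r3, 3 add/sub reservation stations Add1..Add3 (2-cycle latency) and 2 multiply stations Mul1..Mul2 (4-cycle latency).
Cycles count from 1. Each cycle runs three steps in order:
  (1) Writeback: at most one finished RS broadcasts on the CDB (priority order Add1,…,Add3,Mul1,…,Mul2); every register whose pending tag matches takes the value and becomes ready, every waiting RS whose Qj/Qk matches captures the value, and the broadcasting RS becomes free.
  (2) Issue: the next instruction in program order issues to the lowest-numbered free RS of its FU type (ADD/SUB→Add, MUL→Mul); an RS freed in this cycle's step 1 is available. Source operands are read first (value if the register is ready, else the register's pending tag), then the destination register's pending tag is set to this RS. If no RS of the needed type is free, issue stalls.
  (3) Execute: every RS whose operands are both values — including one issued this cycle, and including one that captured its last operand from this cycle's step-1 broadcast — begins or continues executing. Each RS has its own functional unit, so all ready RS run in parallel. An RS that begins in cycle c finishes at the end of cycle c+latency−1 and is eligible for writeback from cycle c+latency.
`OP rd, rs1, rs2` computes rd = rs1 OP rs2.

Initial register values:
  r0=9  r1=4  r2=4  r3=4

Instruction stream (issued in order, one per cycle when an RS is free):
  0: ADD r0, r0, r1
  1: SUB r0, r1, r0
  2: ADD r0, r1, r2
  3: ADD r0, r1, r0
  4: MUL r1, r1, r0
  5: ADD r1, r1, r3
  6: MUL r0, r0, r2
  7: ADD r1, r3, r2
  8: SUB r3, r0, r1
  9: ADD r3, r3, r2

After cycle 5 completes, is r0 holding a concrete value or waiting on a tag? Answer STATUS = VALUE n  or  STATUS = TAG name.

  c1: issue ADD r0<-Add1  regs: r0:Add1,r1:4,r2:4,r3:4
  c2: issue SUB r0<-Add2  regs: r0:Add2,r1:4,r2:4,r3:4
  c3: CDB Add1=13; issue ADD r0<-Add1  regs: r0:Add1,r1:4,r2:4,r3:4
  c4: issue ADD r0<-Add3  regs: r0:Add3,r1:4,r2:4,r3:4
  c5: CDB Add1=8; issue MUL r1<-Mul1  regs: r0:Add3,r1:Mul1,r2:4,r3:4

STATUS = TAG Add3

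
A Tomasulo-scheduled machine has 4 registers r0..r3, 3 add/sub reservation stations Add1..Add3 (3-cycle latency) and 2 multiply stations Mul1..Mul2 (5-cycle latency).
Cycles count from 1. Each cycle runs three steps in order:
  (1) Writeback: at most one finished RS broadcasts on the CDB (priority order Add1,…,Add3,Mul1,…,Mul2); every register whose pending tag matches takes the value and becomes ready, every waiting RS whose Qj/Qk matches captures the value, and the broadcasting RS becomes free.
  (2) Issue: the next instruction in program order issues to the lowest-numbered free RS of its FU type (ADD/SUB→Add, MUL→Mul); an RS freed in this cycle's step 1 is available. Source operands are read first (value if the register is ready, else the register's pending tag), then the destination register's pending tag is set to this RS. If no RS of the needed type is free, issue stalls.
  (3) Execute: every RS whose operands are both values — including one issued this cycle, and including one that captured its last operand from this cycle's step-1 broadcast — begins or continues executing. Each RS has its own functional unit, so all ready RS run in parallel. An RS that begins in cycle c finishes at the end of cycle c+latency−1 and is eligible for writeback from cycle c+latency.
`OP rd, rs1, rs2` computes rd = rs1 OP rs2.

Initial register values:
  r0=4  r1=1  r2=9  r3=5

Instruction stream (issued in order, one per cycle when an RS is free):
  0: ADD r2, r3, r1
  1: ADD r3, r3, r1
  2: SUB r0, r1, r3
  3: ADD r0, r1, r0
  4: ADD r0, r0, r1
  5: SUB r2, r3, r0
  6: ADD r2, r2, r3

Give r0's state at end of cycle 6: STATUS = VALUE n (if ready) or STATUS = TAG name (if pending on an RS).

STATUS = TAG Add2

  c1: issue ADD r2<-Add1  regs: r0:4,r1:1,r2:Add1,r3:5
  c2: issue ADD r3<-Add2  regs: r0:4,r1:1,r2:Add1,r3:Add2
  c3: issue SUB r0<-Add3  regs: r0:Add3,r1:1,r2:Add1,r3:Add2
  c4: CDB Add1=6; issue ADD r0<-Add1  regs: r0:Add1,r1:1,r2:6,r3:Add2
  c5: CDB Add2=6; issue ADD r0<-Add2  regs: r0:Add2,r1:1,r2:6,r3:6
  c6: stall  regs: r0:Add2,r1:1,r2:6,r3:6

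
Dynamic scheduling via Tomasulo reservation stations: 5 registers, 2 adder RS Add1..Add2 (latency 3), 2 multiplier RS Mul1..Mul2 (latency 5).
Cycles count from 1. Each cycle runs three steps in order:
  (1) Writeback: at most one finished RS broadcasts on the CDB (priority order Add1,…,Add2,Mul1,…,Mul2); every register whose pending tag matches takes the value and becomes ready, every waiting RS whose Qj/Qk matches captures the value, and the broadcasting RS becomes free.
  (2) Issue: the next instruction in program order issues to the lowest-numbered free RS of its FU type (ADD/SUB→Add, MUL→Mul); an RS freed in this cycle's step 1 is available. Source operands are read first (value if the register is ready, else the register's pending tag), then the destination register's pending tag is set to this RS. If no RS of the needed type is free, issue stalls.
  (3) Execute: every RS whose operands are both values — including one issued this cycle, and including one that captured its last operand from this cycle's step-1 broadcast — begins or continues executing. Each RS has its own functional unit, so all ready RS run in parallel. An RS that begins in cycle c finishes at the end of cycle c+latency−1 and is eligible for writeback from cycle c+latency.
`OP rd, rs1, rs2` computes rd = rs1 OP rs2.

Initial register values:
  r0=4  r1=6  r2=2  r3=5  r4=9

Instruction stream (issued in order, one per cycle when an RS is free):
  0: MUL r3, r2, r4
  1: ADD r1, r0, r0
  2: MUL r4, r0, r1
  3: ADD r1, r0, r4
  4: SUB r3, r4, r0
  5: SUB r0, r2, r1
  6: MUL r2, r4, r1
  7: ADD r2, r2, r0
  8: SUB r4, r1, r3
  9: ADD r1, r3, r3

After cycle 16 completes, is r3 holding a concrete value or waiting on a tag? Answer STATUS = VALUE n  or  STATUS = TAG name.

STATUS = VALUE 28

c1: issue MUL r3<-Mul1 | r0:4,r1:6,r2:2,r3:Mul1,r4:9
c2: issue ADD r1<-Add1 | r0:4,r1:Add1,r2:2,r3:Mul1,r4:9
c3: issue MUL r4<-Mul2 | r0:4,r1:Add1,r2:2,r3:Mul1,r4:Mul2
c4: issue ADD r1<-Add2 | r0:4,r1:Add2,r2:2,r3:Mul1,r4:Mul2
c5: CDB Add1=8; issue SUB r3<-Add1 | r0:4,r1:Add2,r2:2,r3:Add1,r4:Mul2
c6: CDB Mul1=18; stall | r0:4,r1:Add2,r2:2,r3:Add1,r4:Mul2
c7: stall | r0:4,r1:Add2,r2:2,r3:Add1,r4:Mul2
c8: stall | r0:4,r1:Add2,r2:2,r3:Add1,r4:Mul2
c9: stall | r0:4,r1:Add2,r2:2,r3:Add1,r4:Mul2
c10: CDB Mul2=32; stall | r0:4,r1:Add2,r2:2,r3:Add1,r4:32
c11: stall | r0:4,r1:Add2,r2:2,r3:Add1,r4:32
c12: stall | r0:4,r1:Add2,r2:2,r3:Add1,r4:32
c13: CDB Add1=28; issue SUB r0<-Add1 | r0:Add1,r1:Add2,r2:2,r3:28,r4:32
c14: CDB Add2=36; issue MUL r2<-Mul1 | r0:Add1,r1:36,r2:Mul1,r3:28,r4:32
c15: issue ADD r2<-Add2 | r0:Add1,r1:36,r2:Add2,r3:28,r4:32
c16: stall | r0:Add1,r1:36,r2:Add2,r3:28,r4:32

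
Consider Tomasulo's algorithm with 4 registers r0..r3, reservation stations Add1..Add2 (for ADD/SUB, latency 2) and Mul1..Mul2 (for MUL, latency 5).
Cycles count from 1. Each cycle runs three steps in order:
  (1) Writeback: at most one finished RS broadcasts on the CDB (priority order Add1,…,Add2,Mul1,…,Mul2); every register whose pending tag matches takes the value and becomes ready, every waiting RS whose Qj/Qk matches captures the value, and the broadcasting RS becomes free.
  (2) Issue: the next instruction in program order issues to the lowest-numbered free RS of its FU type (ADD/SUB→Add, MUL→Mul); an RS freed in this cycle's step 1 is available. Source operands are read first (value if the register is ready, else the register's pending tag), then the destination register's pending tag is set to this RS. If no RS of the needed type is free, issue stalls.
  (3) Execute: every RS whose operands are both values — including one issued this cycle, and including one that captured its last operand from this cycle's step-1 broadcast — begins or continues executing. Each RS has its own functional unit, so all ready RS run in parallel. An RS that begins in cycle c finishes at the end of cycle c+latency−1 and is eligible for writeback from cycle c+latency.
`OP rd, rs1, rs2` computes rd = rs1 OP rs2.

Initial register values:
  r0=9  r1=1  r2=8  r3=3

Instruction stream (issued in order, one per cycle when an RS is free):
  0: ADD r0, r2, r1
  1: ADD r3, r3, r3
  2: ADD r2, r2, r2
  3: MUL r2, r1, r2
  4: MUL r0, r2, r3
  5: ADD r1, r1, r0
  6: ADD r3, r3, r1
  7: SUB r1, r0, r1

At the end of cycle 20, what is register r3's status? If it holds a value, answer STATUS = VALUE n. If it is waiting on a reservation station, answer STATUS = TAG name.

c1: issue ADD r0<-Add1 | r0:Add1,r1:1,r2:8,r3:3
c2: issue ADD r3<-Add2 | r0:Add1,r1:1,r2:8,r3:Add2
c3: CDB Add1=9; issue ADD r2<-Add1 | r0:9,r1:1,r2:Add1,r3:Add2
c4: CDB Add2=6; issue MUL r2<-Mul1 | r0:9,r1:1,r2:Mul1,r3:6
c5: CDB Add1=16; issue MUL r0<-Mul2 | r0:Mul2,r1:1,r2:Mul1,r3:6
c6: issue ADD r1<-Add1 | r0:Mul2,r1:Add1,r2:Mul1,r3:6
c7: issue ADD r3<-Add2 | r0:Mul2,r1:Add1,r2:Mul1,r3:Add2
c8: stall | r0:Mul2,r1:Add1,r2:Mul1,r3:Add2
c9: stall | r0:Mul2,r1:Add1,r2:Mul1,r3:Add2
c10: CDB Mul1=16; stall | r0:Mul2,r1:Add1,r2:16,r3:Add2
c11: stall | r0:Mul2,r1:Add1,r2:16,r3:Add2
c12: stall | r0:Mul2,r1:Add1,r2:16,r3:Add2
c13: stall | r0:Mul2,r1:Add1,r2:16,r3:Add2
c14: stall | r0:Mul2,r1:Add1,r2:16,r3:Add2
c15: CDB Mul2=96; stall | r0:96,r1:Add1,r2:16,r3:Add2
c16: stall | r0:96,r1:Add1,r2:16,r3:Add2
c17: CDB Add1=97; issue SUB r1<-Add1 | r0:96,r1:Add1,r2:16,r3:Add2
c18: - | r0:96,r1:Add1,r2:16,r3:Add2
c19: CDB Add1=-1 | r0:96,r1:-1,r2:16,r3:Add2
c20: CDB Add2=103 | r0:96,r1:-1,r2:16,r3:103

STATUS = VALUE 103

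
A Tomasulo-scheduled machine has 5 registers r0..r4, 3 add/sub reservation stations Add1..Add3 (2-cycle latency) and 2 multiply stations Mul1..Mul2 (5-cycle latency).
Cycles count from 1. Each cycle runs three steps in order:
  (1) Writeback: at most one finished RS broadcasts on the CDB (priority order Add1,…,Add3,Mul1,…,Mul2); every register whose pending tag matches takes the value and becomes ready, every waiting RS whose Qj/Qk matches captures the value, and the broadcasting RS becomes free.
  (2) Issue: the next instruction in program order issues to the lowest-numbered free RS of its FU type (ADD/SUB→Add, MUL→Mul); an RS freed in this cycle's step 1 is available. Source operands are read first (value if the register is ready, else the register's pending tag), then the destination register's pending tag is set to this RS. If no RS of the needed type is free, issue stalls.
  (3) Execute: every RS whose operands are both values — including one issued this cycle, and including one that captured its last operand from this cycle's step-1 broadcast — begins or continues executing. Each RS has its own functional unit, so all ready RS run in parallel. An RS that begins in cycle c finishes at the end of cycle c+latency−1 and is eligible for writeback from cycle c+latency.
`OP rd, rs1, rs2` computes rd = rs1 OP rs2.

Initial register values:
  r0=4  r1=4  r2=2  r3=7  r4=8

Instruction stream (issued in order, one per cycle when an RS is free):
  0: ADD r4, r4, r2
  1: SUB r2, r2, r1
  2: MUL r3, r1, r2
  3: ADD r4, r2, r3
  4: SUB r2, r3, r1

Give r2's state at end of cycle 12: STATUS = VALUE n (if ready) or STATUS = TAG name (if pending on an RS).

c1: issue ADD r4<-Add1 | r0:4,r1:4,r2:2,r3:7,r4:Add1
c2: issue SUB r2<-Add2 | r0:4,r1:4,r2:Add2,r3:7,r4:Add1
c3: CDB Add1=10; issue MUL r3<-Mul1 | r0:4,r1:4,r2:Add2,r3:Mul1,r4:10
c4: CDB Add2=-2; issue ADD r4<-Add1 | r0:4,r1:4,r2:-2,r3:Mul1,r4:Add1
c5: issue SUB r2<-Add2 | r0:4,r1:4,r2:Add2,r3:Mul1,r4:Add1
c6: - | r0:4,r1:4,r2:Add2,r3:Mul1,r4:Add1
c7: - | r0:4,r1:4,r2:Add2,r3:Mul1,r4:Add1
c8: - | r0:4,r1:4,r2:Add2,r3:Mul1,r4:Add1
c9: CDB Mul1=-8 | r0:4,r1:4,r2:Add2,r3:-8,r4:Add1
c10: - | r0:4,r1:4,r2:Add2,r3:-8,r4:Add1
c11: CDB Add1=-10 | r0:4,r1:4,r2:Add2,r3:-8,r4:-10
c12: CDB Add2=-12 | r0:4,r1:4,r2:-12,r3:-8,r4:-10

STATUS = VALUE -12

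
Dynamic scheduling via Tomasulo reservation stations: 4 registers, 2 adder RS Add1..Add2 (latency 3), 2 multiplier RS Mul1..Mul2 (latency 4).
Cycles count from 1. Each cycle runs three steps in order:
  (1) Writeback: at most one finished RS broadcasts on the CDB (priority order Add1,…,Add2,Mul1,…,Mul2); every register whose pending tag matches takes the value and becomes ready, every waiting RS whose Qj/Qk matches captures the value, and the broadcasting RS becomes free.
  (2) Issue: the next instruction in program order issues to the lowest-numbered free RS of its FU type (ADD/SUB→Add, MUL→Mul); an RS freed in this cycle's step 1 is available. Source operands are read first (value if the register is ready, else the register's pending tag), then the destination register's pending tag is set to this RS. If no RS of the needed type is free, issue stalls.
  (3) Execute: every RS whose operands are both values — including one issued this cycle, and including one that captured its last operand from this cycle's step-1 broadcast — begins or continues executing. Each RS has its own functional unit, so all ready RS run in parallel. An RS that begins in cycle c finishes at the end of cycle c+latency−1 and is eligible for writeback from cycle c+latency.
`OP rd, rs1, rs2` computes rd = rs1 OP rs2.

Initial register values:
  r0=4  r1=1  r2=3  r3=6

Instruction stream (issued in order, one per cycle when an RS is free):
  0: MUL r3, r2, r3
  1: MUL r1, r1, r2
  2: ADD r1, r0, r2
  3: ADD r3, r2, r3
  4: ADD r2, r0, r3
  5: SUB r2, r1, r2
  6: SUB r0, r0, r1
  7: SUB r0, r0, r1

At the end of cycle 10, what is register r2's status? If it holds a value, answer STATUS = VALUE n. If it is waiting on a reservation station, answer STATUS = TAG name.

cycle 1: issue MUL r3<-Mul1 // r0:4,r1:1,r2:3,r3:Mul1
cycle 2: issue MUL r1<-Mul2 // r0:4,r1:Mul2,r2:3,r3:Mul1
cycle 3: issue ADD r1<-Add1 // r0:4,r1:Add1,r2:3,r3:Mul1
cycle 4: issue ADD r3<-Add2 // r0:4,r1:Add1,r2:3,r3:Add2
cycle 5: CDB Mul1=18; stall // r0:4,r1:Add1,r2:3,r3:Add2
cycle 6: CDB Add1=7; issue ADD r2<-Add1 // r0:4,r1:7,r2:Add1,r3:Add2
cycle 7: CDB Mul2=3; stall // r0:4,r1:7,r2:Add1,r3:Add2
cycle 8: CDB Add2=21; issue SUB r2<-Add2 // r0:4,r1:7,r2:Add2,r3:21
cycle 9: stall // r0:4,r1:7,r2:Add2,r3:21
cycle 10: stall // r0:4,r1:7,r2:Add2,r3:21

STATUS = TAG Add2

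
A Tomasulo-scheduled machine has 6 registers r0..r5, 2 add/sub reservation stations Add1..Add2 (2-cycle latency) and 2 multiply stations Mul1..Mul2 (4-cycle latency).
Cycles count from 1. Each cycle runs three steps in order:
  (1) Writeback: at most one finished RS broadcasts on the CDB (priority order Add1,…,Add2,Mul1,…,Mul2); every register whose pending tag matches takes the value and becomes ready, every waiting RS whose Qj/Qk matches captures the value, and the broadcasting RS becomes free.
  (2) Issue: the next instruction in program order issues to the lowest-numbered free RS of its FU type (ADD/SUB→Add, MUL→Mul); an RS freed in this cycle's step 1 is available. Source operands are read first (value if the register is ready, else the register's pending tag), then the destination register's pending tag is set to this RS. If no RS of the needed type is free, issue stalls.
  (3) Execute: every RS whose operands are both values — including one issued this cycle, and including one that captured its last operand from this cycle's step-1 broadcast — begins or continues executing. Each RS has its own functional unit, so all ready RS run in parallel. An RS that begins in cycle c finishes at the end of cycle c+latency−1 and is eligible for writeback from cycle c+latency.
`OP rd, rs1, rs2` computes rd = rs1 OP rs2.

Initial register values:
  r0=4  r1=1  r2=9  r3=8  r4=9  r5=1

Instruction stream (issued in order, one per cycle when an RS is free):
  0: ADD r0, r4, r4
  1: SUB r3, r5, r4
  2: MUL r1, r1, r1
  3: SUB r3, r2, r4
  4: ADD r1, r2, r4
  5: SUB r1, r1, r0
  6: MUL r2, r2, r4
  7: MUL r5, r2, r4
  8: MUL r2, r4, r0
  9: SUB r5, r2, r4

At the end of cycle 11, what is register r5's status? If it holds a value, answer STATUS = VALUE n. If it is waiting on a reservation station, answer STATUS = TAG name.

STATUS = TAG Mul1

c1: issue ADD r0<-Add1 | r0:Add1,r1:1,r2:9,r3:8,r4:9,r5:1
c2: issue SUB r3<-Add2 | r0:Add1,r1:1,r2:9,r3:Add2,r4:9,r5:1
c3: CDB Add1=18; issue MUL r1<-Mul1 | r0:18,r1:Mul1,r2:9,r3:Add2,r4:9,r5:1
c4: CDB Add2=-8; issue SUB r3<-Add1 | r0:18,r1:Mul1,r2:9,r3:Add1,r4:9,r5:1
c5: issue ADD r1<-Add2 | r0:18,r1:Add2,r2:9,r3:Add1,r4:9,r5:1
c6: CDB Add1=0; issue SUB r1<-Add1 | r0:18,r1:Add1,r2:9,r3:0,r4:9,r5:1
c7: CDB Add2=18; issue MUL r2<-Mul2 | r0:18,r1:Add1,r2:Mul2,r3:0,r4:9,r5:1
c8: CDB Mul1=1; issue MUL r5<-Mul1 | r0:18,r1:Add1,r2:Mul2,r3:0,r4:9,r5:Mul1
c9: CDB Add1=0; stall | r0:18,r1:0,r2:Mul2,r3:0,r4:9,r5:Mul1
c10: stall | r0:18,r1:0,r2:Mul2,r3:0,r4:9,r5:Mul1
c11: CDB Mul2=81; issue MUL r2<-Mul2 | r0:18,r1:0,r2:Mul2,r3:0,r4:9,r5:Mul1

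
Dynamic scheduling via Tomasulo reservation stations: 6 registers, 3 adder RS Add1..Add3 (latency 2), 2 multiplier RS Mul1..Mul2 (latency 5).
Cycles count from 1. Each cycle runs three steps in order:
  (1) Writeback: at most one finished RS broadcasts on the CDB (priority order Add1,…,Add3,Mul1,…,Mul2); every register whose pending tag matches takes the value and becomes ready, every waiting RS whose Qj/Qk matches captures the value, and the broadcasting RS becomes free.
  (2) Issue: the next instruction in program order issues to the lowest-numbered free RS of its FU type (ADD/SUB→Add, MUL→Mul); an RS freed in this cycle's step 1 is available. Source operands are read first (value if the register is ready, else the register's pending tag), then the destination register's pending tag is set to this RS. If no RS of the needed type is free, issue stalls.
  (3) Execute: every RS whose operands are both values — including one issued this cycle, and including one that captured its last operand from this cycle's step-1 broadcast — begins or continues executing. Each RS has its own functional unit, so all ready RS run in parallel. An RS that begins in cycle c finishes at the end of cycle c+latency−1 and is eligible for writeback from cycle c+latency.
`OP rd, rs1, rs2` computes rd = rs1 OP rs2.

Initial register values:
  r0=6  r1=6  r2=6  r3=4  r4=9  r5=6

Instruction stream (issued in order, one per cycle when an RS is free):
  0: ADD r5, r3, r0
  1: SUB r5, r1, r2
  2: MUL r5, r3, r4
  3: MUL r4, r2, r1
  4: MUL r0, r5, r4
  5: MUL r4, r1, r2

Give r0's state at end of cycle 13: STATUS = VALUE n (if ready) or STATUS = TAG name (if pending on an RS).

STATUS = TAG Mul1

cycle 1: issue ADD r5<-Add1 // r0:6,r1:6,r2:6,r3:4,r4:9,r5:Add1
cycle 2: issue SUB r5<-Add2 // r0:6,r1:6,r2:6,r3:4,r4:9,r5:Add2
cycle 3: CDB Add1=10; issue MUL r5<-Mul1 // r0:6,r1:6,r2:6,r3:4,r4:9,r5:Mul1
cycle 4: CDB Add2=0; issue MUL r4<-Mul2 // r0:6,r1:6,r2:6,r3:4,r4:Mul2,r5:Mul1
cycle 5: stall // r0:6,r1:6,r2:6,r3:4,r4:Mul2,r5:Mul1
cycle 6: stall // r0:6,r1:6,r2:6,r3:4,r4:Mul2,r5:Mul1
cycle 7: stall // r0:6,r1:6,r2:6,r3:4,r4:Mul2,r5:Mul1
cycle 8: CDB Mul1=36; issue MUL r0<-Mul1 // r0:Mul1,r1:6,r2:6,r3:4,r4:Mul2,r5:36
cycle 9: CDB Mul2=36; issue MUL r4<-Mul2 // r0:Mul1,r1:6,r2:6,r3:4,r4:Mul2,r5:36
cycle 10: - // r0:Mul1,r1:6,r2:6,r3:4,r4:Mul2,r5:36
cycle 11: - // r0:Mul1,r1:6,r2:6,r3:4,r4:Mul2,r5:36
cycle 12: - // r0:Mul1,r1:6,r2:6,r3:4,r4:Mul2,r5:36
cycle 13: - // r0:Mul1,r1:6,r2:6,r3:4,r4:Mul2,r5:36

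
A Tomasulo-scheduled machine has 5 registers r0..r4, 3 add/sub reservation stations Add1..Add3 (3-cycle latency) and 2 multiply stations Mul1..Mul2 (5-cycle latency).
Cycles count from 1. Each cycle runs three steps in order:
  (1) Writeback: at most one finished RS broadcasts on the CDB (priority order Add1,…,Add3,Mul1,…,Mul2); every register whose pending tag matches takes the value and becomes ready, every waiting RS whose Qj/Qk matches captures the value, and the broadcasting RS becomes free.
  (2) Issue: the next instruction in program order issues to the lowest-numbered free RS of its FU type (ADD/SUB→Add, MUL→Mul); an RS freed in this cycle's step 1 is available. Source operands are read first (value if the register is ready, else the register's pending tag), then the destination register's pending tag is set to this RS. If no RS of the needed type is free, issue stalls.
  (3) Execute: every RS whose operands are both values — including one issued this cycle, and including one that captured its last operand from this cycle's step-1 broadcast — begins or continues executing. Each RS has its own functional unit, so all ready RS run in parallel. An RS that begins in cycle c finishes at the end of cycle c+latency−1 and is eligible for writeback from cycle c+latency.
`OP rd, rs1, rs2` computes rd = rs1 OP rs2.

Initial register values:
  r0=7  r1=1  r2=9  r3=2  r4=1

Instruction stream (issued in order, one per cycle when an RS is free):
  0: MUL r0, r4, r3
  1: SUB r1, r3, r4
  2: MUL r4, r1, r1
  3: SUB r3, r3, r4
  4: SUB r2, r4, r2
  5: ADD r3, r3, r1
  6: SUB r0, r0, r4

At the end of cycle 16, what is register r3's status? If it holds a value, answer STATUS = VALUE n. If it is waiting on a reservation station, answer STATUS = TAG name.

cycle 1: issue MUL r0<-Mul1 // r0:Mul1,r1:1,r2:9,r3:2,r4:1
cycle 2: issue SUB r1<-Add1 // r0:Mul1,r1:Add1,r2:9,r3:2,r4:1
cycle 3: issue MUL r4<-Mul2 // r0:Mul1,r1:Add1,r2:9,r3:2,r4:Mul2
cycle 4: issue SUB r3<-Add2 // r0:Mul1,r1:Add1,r2:9,r3:Add2,r4:Mul2
cycle 5: CDB Add1=1; issue SUB r2<-Add1 // r0:Mul1,r1:1,r2:Add1,r3:Add2,r4:Mul2
cycle 6: CDB Mul1=2; issue ADD r3<-Add3 // r0:2,r1:1,r2:Add1,r3:Add3,r4:Mul2
cycle 7: stall // r0:2,r1:1,r2:Add1,r3:Add3,r4:Mul2
cycle 8: stall // r0:2,r1:1,r2:Add1,r3:Add3,r4:Mul2
cycle 9: stall // r0:2,r1:1,r2:Add1,r3:Add3,r4:Mul2
cycle 10: CDB Mul2=1; stall // r0:2,r1:1,r2:Add1,r3:Add3,r4:1
cycle 11: stall // r0:2,r1:1,r2:Add1,r3:Add3,r4:1
cycle 12: stall // r0:2,r1:1,r2:Add1,r3:Add3,r4:1
cycle 13: CDB Add1=-8; issue SUB r0<-Add1 // r0:Add1,r1:1,r2:-8,r3:Add3,r4:1
cycle 14: CDB Add2=1 // r0:Add1,r1:1,r2:-8,r3:Add3,r4:1
cycle 15: - // r0:Add1,r1:1,r2:-8,r3:Add3,r4:1
cycle 16: CDB Add1=1 // r0:1,r1:1,r2:-8,r3:Add3,r4:1

STATUS = TAG Add3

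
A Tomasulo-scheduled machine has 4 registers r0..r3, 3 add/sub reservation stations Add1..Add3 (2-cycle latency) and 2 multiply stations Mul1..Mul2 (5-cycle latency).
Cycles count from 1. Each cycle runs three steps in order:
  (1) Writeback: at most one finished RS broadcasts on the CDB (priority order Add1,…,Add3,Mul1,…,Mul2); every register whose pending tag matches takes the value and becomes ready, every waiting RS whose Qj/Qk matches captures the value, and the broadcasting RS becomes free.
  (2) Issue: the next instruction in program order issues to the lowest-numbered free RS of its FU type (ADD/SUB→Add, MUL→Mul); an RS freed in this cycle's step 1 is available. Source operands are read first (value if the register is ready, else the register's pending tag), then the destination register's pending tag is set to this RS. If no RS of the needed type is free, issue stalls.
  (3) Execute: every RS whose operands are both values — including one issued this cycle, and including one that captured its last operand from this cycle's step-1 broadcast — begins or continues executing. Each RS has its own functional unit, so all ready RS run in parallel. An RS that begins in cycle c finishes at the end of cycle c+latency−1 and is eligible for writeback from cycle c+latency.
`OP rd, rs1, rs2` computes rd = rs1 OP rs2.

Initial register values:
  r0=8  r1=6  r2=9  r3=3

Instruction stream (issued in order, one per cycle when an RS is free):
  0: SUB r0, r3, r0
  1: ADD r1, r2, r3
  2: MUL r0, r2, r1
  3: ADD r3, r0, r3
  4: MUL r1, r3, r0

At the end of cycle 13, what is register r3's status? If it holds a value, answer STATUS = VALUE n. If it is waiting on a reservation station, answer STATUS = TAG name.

STATUS = VALUE 111

cycle 1: issue SUB r0<-Add1 // r0:Add1,r1:6,r2:9,r3:3
cycle 2: issue ADD r1<-Add2 // r0:Add1,r1:Add2,r2:9,r3:3
cycle 3: CDB Add1=-5; issue MUL r0<-Mul1 // r0:Mul1,r1:Add2,r2:9,r3:3
cycle 4: CDB Add2=12; issue ADD r3<-Add1 // r0:Mul1,r1:12,r2:9,r3:Add1
cycle 5: issue MUL r1<-Mul2 // r0:Mul1,r1:Mul2,r2:9,r3:Add1
cycle 6: - // r0:Mul1,r1:Mul2,r2:9,r3:Add1
cycle 7: - // r0:Mul1,r1:Mul2,r2:9,r3:Add1
cycle 8: - // r0:Mul1,r1:Mul2,r2:9,r3:Add1
cycle 9: CDB Mul1=108 // r0:108,r1:Mul2,r2:9,r3:Add1
cycle 10: - // r0:108,r1:Mul2,r2:9,r3:Add1
cycle 11: CDB Add1=111 // r0:108,r1:Mul2,r2:9,r3:111
cycle 12: - // r0:108,r1:Mul2,r2:9,r3:111
cycle 13: - // r0:108,r1:Mul2,r2:9,r3:111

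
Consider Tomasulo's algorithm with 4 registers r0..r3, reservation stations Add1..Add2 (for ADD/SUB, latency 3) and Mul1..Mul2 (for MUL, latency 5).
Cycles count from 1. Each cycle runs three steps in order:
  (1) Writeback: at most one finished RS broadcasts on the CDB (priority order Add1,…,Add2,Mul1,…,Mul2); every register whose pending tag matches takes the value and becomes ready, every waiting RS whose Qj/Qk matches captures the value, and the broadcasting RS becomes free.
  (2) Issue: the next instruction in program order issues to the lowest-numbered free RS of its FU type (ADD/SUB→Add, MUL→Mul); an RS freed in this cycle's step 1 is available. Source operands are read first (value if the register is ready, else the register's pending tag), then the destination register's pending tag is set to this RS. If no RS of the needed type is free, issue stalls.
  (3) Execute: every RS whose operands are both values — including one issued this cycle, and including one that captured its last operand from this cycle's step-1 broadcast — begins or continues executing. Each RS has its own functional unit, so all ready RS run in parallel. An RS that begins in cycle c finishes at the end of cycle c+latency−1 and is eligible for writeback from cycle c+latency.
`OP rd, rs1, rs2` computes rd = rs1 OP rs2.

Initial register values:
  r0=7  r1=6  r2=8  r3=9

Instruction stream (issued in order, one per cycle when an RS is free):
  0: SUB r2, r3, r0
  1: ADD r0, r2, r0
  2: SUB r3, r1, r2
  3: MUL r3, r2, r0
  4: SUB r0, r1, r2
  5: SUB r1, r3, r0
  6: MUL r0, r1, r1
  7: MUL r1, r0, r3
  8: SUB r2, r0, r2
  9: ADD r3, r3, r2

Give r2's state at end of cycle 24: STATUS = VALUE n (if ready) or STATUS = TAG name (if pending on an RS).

STATUS = VALUE 194

c1: issue SUB r2<-Add1 | r0:7,r1:6,r2:Add1,r3:9
c2: issue ADD r0<-Add2 | r0:Add2,r1:6,r2:Add1,r3:9
c3: stall | r0:Add2,r1:6,r2:Add1,r3:9
c4: CDB Add1=2; issue SUB r3<-Add1 | r0:Add2,r1:6,r2:2,r3:Add1
c5: issue MUL r3<-Mul1 | r0:Add2,r1:6,r2:2,r3:Mul1
c6: stall | r0:Add2,r1:6,r2:2,r3:Mul1
c7: CDB Add1=4; issue SUB r0<-Add1 | r0:Add1,r1:6,r2:2,r3:Mul1
c8: CDB Add2=9; issue SUB r1<-Add2 | r0:Add1,r1:Add2,r2:2,r3:Mul1
c9: issue MUL r0<-Mul2 | r0:Mul2,r1:Add2,r2:2,r3:Mul1
c10: CDB Add1=4; stall | r0:Mul2,r1:Add2,r2:2,r3:Mul1
c11: stall | r0:Mul2,r1:Add2,r2:2,r3:Mul1
c12: stall | r0:Mul2,r1:Add2,r2:2,r3:Mul1
c13: CDB Mul1=18; issue MUL r1<-Mul1 | r0:Mul2,r1:Mul1,r2:2,r3:18
c14: issue SUB r2<-Add1 | r0:Mul2,r1:Mul1,r2:Add1,r3:18
c15: stall | r0:Mul2,r1:Mul1,r2:Add1,r3:18
c16: CDB Add2=14; issue ADD r3<-Add2 | r0:Mul2,r1:Mul1,r2:Add1,r3:Add2
c17: - | r0:Mul2,r1:Mul1,r2:Add1,r3:Add2
c18: - | r0:Mul2,r1:Mul1,r2:Add1,r3:Add2
c19: - | r0:Mul2,r1:Mul1,r2:Add1,r3:Add2
c20: - | r0:Mul2,r1:Mul1,r2:Add1,r3:Add2
c21: CDB Mul2=196 | r0:196,r1:Mul1,r2:Add1,r3:Add2
c22: - | r0:196,r1:Mul1,r2:Add1,r3:Add2
c23: - | r0:196,r1:Mul1,r2:Add1,r3:Add2
c24: CDB Add1=194 | r0:196,r1:Mul1,r2:194,r3:Add2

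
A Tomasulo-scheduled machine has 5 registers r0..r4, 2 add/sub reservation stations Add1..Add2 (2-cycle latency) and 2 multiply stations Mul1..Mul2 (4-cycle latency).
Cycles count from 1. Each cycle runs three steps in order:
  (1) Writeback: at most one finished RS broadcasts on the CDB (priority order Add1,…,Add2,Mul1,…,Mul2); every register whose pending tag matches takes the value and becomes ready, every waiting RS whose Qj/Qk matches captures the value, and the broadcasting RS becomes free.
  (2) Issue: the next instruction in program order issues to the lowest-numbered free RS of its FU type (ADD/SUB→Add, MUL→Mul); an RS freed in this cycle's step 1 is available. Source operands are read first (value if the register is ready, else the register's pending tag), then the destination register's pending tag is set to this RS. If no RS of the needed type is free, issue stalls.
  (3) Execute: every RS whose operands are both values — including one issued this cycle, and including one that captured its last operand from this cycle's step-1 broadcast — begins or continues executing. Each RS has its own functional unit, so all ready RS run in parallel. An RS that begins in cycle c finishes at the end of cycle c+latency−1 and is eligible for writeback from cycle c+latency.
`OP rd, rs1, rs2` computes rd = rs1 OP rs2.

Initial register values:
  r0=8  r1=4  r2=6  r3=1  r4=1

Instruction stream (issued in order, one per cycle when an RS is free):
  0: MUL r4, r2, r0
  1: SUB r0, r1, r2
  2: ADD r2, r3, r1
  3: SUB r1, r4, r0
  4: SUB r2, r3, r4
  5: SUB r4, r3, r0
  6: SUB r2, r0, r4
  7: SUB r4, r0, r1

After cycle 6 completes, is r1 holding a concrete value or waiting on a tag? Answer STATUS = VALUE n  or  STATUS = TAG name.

STATUS = TAG Add1

cycle 1: issue MUL r4<-Mul1 // r0:8,r1:4,r2:6,r3:1,r4:Mul1
cycle 2: issue SUB r0<-Add1 // r0:Add1,r1:4,r2:6,r3:1,r4:Mul1
cycle 3: issue ADD r2<-Add2 // r0:Add1,r1:4,r2:Add2,r3:1,r4:Mul1
cycle 4: CDB Add1=-2; issue SUB r1<-Add1 // r0:-2,r1:Add1,r2:Add2,r3:1,r4:Mul1
cycle 5: CDB Add2=5; issue SUB r2<-Add2 // r0:-2,r1:Add1,r2:Add2,r3:1,r4:Mul1
cycle 6: CDB Mul1=48; stall // r0:-2,r1:Add1,r2:Add2,r3:1,r4:48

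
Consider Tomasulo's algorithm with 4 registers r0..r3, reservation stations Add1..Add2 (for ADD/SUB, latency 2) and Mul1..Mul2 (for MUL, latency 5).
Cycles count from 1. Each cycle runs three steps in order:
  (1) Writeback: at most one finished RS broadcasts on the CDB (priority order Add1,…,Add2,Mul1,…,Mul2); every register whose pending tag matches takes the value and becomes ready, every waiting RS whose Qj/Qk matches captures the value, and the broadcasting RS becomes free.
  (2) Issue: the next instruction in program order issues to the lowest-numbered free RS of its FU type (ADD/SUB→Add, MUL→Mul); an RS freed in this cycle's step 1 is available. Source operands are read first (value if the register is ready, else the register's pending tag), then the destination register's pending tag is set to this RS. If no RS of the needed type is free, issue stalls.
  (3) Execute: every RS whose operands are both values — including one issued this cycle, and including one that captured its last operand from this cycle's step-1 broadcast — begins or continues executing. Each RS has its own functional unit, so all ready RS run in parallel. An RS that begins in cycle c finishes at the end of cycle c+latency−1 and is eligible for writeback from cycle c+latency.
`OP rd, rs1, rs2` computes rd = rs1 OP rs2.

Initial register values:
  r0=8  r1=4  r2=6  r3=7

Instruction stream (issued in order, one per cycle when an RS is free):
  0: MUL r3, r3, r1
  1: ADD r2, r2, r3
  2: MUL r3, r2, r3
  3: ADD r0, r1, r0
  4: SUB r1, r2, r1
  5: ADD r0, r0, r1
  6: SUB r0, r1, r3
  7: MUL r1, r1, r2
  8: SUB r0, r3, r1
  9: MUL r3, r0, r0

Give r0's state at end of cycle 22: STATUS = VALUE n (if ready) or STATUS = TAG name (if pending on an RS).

  c1: issue MUL r3<-Mul1  regs: r0:8,r1:4,r2:6,r3:Mul1
  c2: issue ADD r2<-Add1  regs: r0:8,r1:4,r2:Add1,r3:Mul1
  c3: issue MUL r3<-Mul2  regs: r0:8,r1:4,r2:Add1,r3:Mul2
  c4: issue ADD r0<-Add2  regs: r0:Add2,r1:4,r2:Add1,r3:Mul2
  c5: stall  regs: r0:Add2,r1:4,r2:Add1,r3:Mul2
  c6: CDB Add2=12; issue SUB r1<-Add2  regs: r0:12,r1:Add2,r2:Add1,r3:Mul2
  c7: CDB Mul1=28; stall  regs: r0:12,r1:Add2,r2:Add1,r3:Mul2
  c8: stall  regs: r0:12,r1:Add2,r2:Add1,r3:Mul2
  c9: CDB Add1=34; issue ADD r0<-Add1  regs: r0:Add1,r1:Add2,r2:34,r3:Mul2
  c10: stall  regs: r0:Add1,r1:Add2,r2:34,r3:Mul2
  c11: CDB Add2=30; issue SUB r0<-Add2  regs: r0:Add2,r1:30,r2:34,r3:Mul2
  c12: issue MUL r1<-Mul1  regs: r0:Add2,r1:Mul1,r2:34,r3:Mul2
  c13: CDB Add1=42; issue SUB r0<-Add1  regs: r0:Add1,r1:Mul1,r2:34,r3:Mul2
  c14: CDB Mul2=952; issue MUL r3<-Mul2  regs: r0:Add1,r1:Mul1,r2:34,r3:Mul2
  c15: -  regs: r0:Add1,r1:Mul1,r2:34,r3:Mul2
  c16: CDB Add2=-922  regs: r0:Add1,r1:Mul1,r2:34,r3:Mul2
  c17: CDB Mul1=1020  regs: r0:Add1,r1:1020,r2:34,r3:Mul2
  c18: -  regs: r0:Add1,r1:1020,r2:34,r3:Mul2
  c19: CDB Add1=-68  regs: r0:-68,r1:1020,r2:34,r3:Mul2
  c20: -  regs: r0:-68,r1:1020,r2:34,r3:Mul2
  c21: -  regs: r0:-68,r1:1020,r2:34,r3:Mul2
  c22: -  regs: r0:-68,r1:1020,r2:34,r3:Mul2

STATUS = VALUE -68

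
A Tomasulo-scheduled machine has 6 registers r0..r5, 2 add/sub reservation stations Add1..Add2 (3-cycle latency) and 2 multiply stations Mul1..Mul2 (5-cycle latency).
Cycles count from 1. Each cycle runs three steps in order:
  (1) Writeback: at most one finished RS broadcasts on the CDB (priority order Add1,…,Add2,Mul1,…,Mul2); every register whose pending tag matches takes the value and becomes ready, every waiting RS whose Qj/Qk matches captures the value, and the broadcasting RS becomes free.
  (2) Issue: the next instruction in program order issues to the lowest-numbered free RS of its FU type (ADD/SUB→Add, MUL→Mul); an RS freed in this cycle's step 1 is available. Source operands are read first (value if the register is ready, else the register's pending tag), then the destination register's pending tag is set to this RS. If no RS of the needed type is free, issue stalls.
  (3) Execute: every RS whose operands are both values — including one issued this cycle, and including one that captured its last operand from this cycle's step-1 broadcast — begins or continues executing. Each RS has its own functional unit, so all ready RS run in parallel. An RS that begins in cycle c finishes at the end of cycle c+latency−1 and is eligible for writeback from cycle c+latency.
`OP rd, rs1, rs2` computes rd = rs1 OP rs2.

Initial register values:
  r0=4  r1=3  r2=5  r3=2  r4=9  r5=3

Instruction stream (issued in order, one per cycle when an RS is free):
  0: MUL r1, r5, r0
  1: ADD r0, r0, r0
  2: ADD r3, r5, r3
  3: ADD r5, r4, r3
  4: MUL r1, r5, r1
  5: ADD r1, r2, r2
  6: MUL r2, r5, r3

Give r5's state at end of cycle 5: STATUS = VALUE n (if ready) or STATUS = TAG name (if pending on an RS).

STATUS = TAG Add1

  c1: issue MUL r1<-Mul1  regs: r0:4,r1:Mul1,r2:5,r3:2,r4:9,r5:3
  c2: issue ADD r0<-Add1  regs: r0:Add1,r1:Mul1,r2:5,r3:2,r4:9,r5:3
  c3: issue ADD r3<-Add2  regs: r0:Add1,r1:Mul1,r2:5,r3:Add2,r4:9,r5:3
  c4: stall  regs: r0:Add1,r1:Mul1,r2:5,r3:Add2,r4:9,r5:3
  c5: CDB Add1=8; issue ADD r5<-Add1  regs: r0:8,r1:Mul1,r2:5,r3:Add2,r4:9,r5:Add1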